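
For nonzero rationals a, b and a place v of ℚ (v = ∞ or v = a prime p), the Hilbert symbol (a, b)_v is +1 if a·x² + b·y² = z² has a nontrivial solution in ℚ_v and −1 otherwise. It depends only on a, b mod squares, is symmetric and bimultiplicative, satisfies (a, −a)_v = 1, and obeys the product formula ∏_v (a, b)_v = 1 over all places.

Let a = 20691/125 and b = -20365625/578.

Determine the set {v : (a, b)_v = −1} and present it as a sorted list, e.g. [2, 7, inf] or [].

[2, 19]

(a, b) ≡ (95, -1330) mod (ℚ^×)²; places V = {2, 3, 5, 7, 11, 17, 19, ∞}.
(a,b)_∞: sgn(95)=+, sgn(-1330)=−, so +1.
(a,b)_7: α=0, u≡1; β=3, v≡5 (mod 7); (1|7)=+1, (5|7)=-1; sign (−1)^0·+1^3·-1^0 = +1.
(a,b)_17: α=0, u≡6; β=-2, v≡9 (mod 17); (6|17)=-1, (9|17)=+1; sign (−1)^0·-1^-2·+1^0 = +1.
(a,b)_11: α=2, u≡7; β=0, v≡1 (mod 11); (7|11)=-1, (1|11)=+1; sign (−1)^0·-1^0·+1^2 = +1.
(a,b)_5: α=-3, u≡1; β=5, v≡1 (mod 5); (1|5)=+1, (1|5)=+1; sign (−1)^0·+1^5·+1^-3 = +1.
(a,b)_19: α=1, u≡4; β=1, v≡6 (mod 19); (4|19)=+1, (6|19)=+1; sign (−1)^1·+1^1·+1^1 = -1.
(a,b)_2: α=0, β=-1; u≡7, v≡7 (mod 8); ε(u)ε(v)=1·1, αω(v)=0·0, βω(u)=-1·0; sum ≡ 1  ⇒  -1.
(a,b)_3: α=2, u≡2; β=0, v≡2 (mod 3); (2|3)=-1, (2|3)=-1; sign (−1)^0·-1^0·-1^2 = +1.
|Ram(95, -1330)| = 2, even; anisotropic at {2, 19}.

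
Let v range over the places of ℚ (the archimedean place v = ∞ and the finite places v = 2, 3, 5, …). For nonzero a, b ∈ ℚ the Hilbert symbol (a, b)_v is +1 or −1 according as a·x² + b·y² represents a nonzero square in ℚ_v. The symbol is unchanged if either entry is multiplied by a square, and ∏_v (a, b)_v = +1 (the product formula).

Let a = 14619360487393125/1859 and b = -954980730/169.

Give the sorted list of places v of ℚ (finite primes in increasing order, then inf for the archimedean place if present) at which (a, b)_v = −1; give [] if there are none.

[2, 37]

Mod squares: a ≡ 319, b ≡ -126170. Check v ∈ {∞, 2, 3, 5, 11, 13, 29, 31, 37}.
v=13: a=13^-2·(≡2), b=13^-2·(≡11) mod 13; (2|13)=-1, (11|13)=-1; (−1)^{-2·-2·6}·(-1)^-2·(-1)^-2 = +1.
v=37: a=37^2·(≡20), b=37^1·(≡31) mod 37; (20|37)=-1, (31|37)=-1; (−1)^{2·1·18}·(-1)^1·(-1)^2 = -1.
v=2: v_2(a)=0, v_2(b)=1; units ≡ 7, 3 (mod 8); ε·ε+αω+βω = 1·1+0·1+1·0 ≡ 1  ⇒  (a,b)_2 = -1.
v=3: a=3^6·(≡1), b=3^2·(≡1) mod 3; (1|3)=+1, (1|3)=+1; (−1)^{6·2·1}·(+1)^2·(+1)^6 = +1.
v=31: a=31^2·(≡7), b=31^1·(≡30) mod 31; (7|31)=+1, (30|31)=-1; (−1)^{2·1·15}·(+1)^1·(-1)^2 = +1.
v=11: a=11^-1·(≡6), b=11^1·(≡9) mod 11; (6|11)=-1, (9|11)=+1; (−1)^{-1·1·5}·(-1)^1·(+1)^-1 = +1.
v=5: a=5^4·(≡1), b=5^1·(≡1) mod 5; (1|5)=+1, (1|5)=+1; (−1)^{4·1·2}·(+1)^1·(+1)^4 = +1.
v=∞: 319 > 0 and -126170 < 0  ⇒  (a,b)_∞ = +1.
v=29: a=29^3·(≡19), b=29^2·(≡7) mod 29; (19|29)=-1, (7|29)=+1; (−1)^{3·2·14}·(-1)^2·(+1)^3 = +1.
(319, -126170 / ℚ) ramifies at {2, 37}: a division algebra.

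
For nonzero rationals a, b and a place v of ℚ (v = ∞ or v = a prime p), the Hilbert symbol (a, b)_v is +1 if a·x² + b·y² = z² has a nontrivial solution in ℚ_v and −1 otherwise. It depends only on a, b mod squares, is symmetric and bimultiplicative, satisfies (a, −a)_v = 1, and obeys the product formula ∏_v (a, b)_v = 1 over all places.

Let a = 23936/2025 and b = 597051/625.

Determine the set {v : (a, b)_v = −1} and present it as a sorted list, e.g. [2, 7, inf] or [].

Mod squares: a ≡ 374, b ≡ 91. Check v ∈ {∞, 2, 3, 5, 7, 11, 13, 17}.
v=∞: 374 > 0 and 91 > 0  ⇒  (a,b)_∞ = +1.
v=17: a=17^1·(≡7), b=17^0·(≡10) mod 17; (7|17)=-1, (10|17)=-1; (−1)^{1·0·8}·(-1)^0·(-1)^1 = -1.
v=13: a=13^0·(≡12), b=13^1·(≡11) mod 13; (12|13)=+1, (11|13)=-1; (−1)^{0·1·6}·(+1)^1·(-1)^0 = +1.
v=11: a=11^1·(≡9), b=11^0·(≡9) mod 11; (9|11)=+1, (9|11)=+1; (−1)^{1·0·5}·(+1)^0·(+1)^1 = +1.
v=2: v_2(a)=7, v_2(b)=0; units ≡ 3, 3 (mod 8); ε·ε+αω+βω = 1·1+7·1+0·1 ≡ 0  ⇒  (a,b)_2 = +1.
v=7: a=7^0·(≡5), b=7^1·(≡6) mod 7; (5|7)=-1, (6|7)=-1; (−1)^{0·1·3}·(-1)^1·(-1)^0 = -1.
v=3: a=3^-4·(≡2), b=3^8·(≡1) mod 3; (2|3)=-1, (1|3)=+1; (−1)^{-4·8·1}·(-1)^8·(+1)^-4 = +1.
v=5: a=5^-2·(≡1), b=5^-4·(≡1) mod 5; (1|5)=+1, (1|5)=+1; (−1)^{-2·-4·2}·(+1)^-4·(+1)^-2 = +1.
|Ram(374, 91)| = 2, even; anisotropic at {7, 17}.

[7, 17]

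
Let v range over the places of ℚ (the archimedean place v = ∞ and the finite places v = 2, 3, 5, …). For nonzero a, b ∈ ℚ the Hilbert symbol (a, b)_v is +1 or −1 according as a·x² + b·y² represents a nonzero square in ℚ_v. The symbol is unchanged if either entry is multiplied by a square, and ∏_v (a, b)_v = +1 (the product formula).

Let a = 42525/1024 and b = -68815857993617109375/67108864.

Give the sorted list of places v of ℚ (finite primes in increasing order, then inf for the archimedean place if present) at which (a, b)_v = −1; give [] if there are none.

(a, b) ≡ (21, -53295) mod (ℚ^×)²; places V = {2, 3, 5, 7, 11, 13, 17, 19, ∞}.
(a,b)_19: α=0, u≡8; β=1, v≡16 (mod 19); (8|19)=-1, (16|19)=+1; sign (−1)^0·-1^1·+1^0 = -1.
(a,b)_2: α=-10, β=-26; u≡5, v≡1 (mod 8); ε(u)ε(v)=0·0, αω(v)=-10·0, βω(u)=-26·1; sum ≡ 0  ⇒  +1.
(a,b)_∞: sgn(21)=+, sgn(-53295)=−, so +1.
(a,b)_7: α=1, u≡3; β=2, v≡3 (mod 7); (3|7)=-1, (3|7)=-1; sign (−1)^0·-1^2·-1^1 = -1.
(a,b)_17: α=0, u≡2; β=1, v≡5 (mod 17); (2|17)=+1, (5|17)=-1; sign (−1)^0·+1^1·-1^0 = +1.
(a,b)_5: α=2, u≡4; β=7, v≡4 (mod 5); (4|5)=+1, (4|5)=+1; sign (−1)^0·+1^7·+1^2 = +1.
(a,b)_11: α=0, u≡10; β=1, v≡10 (mod 11); (10|11)=-1, (10|11)=-1; sign (−1)^0·-1^1·-1^0 = -1.
(a,b)_13: α=0, u≡8; β=4, v≡8 (mod 13); (8|13)=-1, (8|13)=-1; sign (−1)^0·-1^4·-1^0 = +1.
(a,b)_3: α=5, u≡1; β=11, v≡1 (mod 3); (1|3)=+1, (1|3)=+1; sign (−1)^1·+1^11·+1^5 = -1.
|Ram(21, -53295)| = 4, even; anisotropic at {3, 7, 11, 19}.

[3, 7, 11, 19]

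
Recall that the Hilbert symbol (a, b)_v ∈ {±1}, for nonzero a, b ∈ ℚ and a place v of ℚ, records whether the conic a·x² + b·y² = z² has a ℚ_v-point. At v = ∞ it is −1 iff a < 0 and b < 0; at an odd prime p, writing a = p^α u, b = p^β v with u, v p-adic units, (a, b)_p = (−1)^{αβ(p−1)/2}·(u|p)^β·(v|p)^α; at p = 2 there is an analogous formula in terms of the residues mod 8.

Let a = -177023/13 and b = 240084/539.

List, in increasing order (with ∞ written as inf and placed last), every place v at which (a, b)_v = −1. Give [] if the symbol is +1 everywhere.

[7, 11, 13, 19]

Mod squares: a ≡ -19019, b ≡ 8151. Check v ∈ {∞, 2, 3, 7, 11, 13, 19}.
v=13: a=13^-1·(≡11), b=13^1·(≡10) mod 13; (11|13)=-1, (10|13)=+1; (−1)^{-1·1·6}·(-1)^1·(+1)^-1 = -1.
v=∞: -19019 < 0 and 8151 > 0  ⇒  (a,b)_∞ = +1.
v=7: a=7^1·(≡5), b=7^-2·(≡3) mod 7; (5|7)=-1, (3|7)=-1; (−1)^{1·-2·3}·(-1)^-2·(-1)^1 = -1.
v=19: a=19^1·(≡17), b=19^1·(≡11) mod 19; (17|19)=+1, (11|19)=+1; (−1)^{1·1·9}·(+1)^1·(+1)^1 = -1.
v=3: a=3^0·(≡1), b=3^5·(≡2) mod 3; (1|3)=+1, (2|3)=-1; (−1)^{0·5·1}·(+1)^5·(-1)^0 = +1.
v=11: a=11^3·(≡5), b=11^-1·(≡4) mod 11; (5|11)=+1, (4|11)=+1; (−1)^{3·-1·5}·(+1)^-1·(+1)^3 = -1.
v=2: v_2(a)=0, v_2(b)=2; units ≡ 5, 7 (mod 8); ε·ε+αω+βω = 0·1+0·0+2·1 ≡ 0  ⇒  (a,b)_2 = +1.
|Ram(-19019, 8151)| = 4, even; anisotropic at {7, 11, 13, 19}.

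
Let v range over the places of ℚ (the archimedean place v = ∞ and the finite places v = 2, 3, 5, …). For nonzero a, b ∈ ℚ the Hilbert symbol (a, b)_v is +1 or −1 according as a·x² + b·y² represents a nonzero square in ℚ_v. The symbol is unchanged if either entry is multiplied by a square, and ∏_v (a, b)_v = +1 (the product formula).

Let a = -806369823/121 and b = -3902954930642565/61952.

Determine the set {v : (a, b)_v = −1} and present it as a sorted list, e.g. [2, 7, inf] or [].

[5, 17, 37, inf]

(a, b) ≡ (-703, -170) mod (ℚ^×)²; places V = {2, 3, 5, 7, 11, 17, 19, 37, ∞}.
(a,b)_3: α=4, u≡2; β=8, v≡1 (mod 3); (2|3)=-1, (1|3)=+1; sign (−1)^0·-1^8·+1^4 = +1.
(a,b)_17: α=2, u≡10; β=3, v≡12 (mod 17); (10|17)=-1, (12|17)=-1; sign (−1)^0·-1^3·-1^2 = -1.
(a,b)_37: α=1, u≡22; β=2, v≡13 (mod 37); (22|37)=-1, (13|37)=-1; sign (−1)^0·-1^2·-1^1 = -1.
(a,b)_∞: sgn(-703)=−, sgn(-170)=−, so -1.
(a,b)_5: α=0, u≡2; β=1, v≡1 (mod 5); (2|5)=-1, (1|5)=+1; sign (−1)^0·-1^1·+1^0 = -1.
(a,b)_11: α=-2, u≡5; β=-2, v≡10 (mod 11); (5|11)=+1, (10|11)=-1; sign (−1)^0·+1^-2·-1^-2 = +1.
(a,b)_19: α=1, u≡7; β=2, v≡11 (mod 19); (7|19)=+1, (11|19)=+1; sign (−1)^0·+1^2·+1^1 = +1.
(a,b)_2: α=0, β=-9; u≡1, v≡3 (mod 8); ε(u)ε(v)=0·1, αω(v)=0·1, βω(u)=-9·0; sum ≡ 0  ⇒  +1.
(a,b)_7: α=2, u≡2; β=2, v≡3 (mod 7); (2|7)=+1, (3|7)=-1; sign (−1)^0·+1^2·-1^2 = +1.
(-703, -170 / ℚ) ramifies at {5, 17, 37, ∞}: a division algebra.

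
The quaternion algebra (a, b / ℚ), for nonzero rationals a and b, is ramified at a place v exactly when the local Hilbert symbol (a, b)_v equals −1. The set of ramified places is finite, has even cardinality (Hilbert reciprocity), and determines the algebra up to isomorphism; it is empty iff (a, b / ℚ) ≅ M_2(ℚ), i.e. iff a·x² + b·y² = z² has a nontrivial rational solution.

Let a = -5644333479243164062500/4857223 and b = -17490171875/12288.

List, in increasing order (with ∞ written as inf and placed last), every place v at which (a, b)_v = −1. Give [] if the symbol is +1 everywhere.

Mod squares: a ≡ -15015, b ≡ -33. Check v ∈ {∞, 2, 3, 5, 7, 11, 13, 17, 29}.
v=29: a=29^0·(≡20), b=29^2·(≡24) mod 29; (20|29)=+1, (24|29)=+1; (−1)^{0·2·14}·(+1)^2·(+1)^0 = +1.
v=5: a=5^13·(≡3), b=5^6·(≡3) mod 5; (3|5)=-1, (3|5)=-1; (−1)^{13·6·2}·(-1)^6·(-1)^13 = -1.
v=∞: -15015 < 0 and -33 < 0  ⇒  (a,b)_∞ = -1.
v=3: a=3^3·(≡2), b=3^-1·(≡1) mod 3; (2|3)=-1, (1|3)=+1; (−1)^{3·-1·1}·(-1)^-1·(+1)^3 = +1.
v=17: a=17^-2·(≡2), b=17^0·(≡4) mod 17; (2|17)=+1, (4|17)=+1; (−1)^{-2·0·8}·(+1)^0·(+1)^-2 = +1.
v=13: a=13^3·(≡11), b=13^0·(≡2) mod 13; (11|13)=-1, (2|13)=-1; (−1)^{3·0·6}·(-1)^0·(-1)^3 = -1.
v=2: v_2(a)=2, v_2(b)=-12; units ≡ 1, 7 (mod 8); ε·ε+αω+βω = 0·1+2·0+-12·0 ≡ 0  ⇒  (a,b)_2 = +1.
v=7: a=7^-5·(≡2), b=7^0·(≡2) mod 7; (2|7)=+1, (2|7)=+1; (−1)^{-5·0·3}·(+1)^0·(+1)^-5 = +1.
v=11: a=11^7·(≡8), b=11^3·(≡8) mod 11; (8|11)=-1, (8|11)=-1; (−1)^{7·3·5}·(-1)^3·(-1)^7 = -1.
(-15015, -33 / ℚ) ramifies at {5, 11, 13, ∞}: a division algebra.

[5, 11, 13, inf]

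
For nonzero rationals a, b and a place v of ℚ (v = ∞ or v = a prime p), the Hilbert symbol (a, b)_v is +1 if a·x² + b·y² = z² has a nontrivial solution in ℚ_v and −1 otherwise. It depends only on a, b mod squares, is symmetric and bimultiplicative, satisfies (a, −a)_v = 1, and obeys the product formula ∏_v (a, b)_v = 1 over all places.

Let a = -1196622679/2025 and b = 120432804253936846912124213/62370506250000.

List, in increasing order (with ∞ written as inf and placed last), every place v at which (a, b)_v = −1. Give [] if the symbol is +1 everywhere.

(a, b) ≡ (-24420871, 893) mod (ℚ^×)²; places V = {2, 3, 5, 7, 13, 17, 19, 23, 29, 41, 47, ∞}.
(a,b)_19: α=1, u≡3; β=1, v≡16 (mod 19); (3|19)=-1, (16|19)=+1; sign (−1)^1·-1^1·+1^1 = +1.
(a,b)_29: α=1, u≡17; β=2, v≡23 (mod 29); (17|29)=-1, (23|29)=+1; sign (−1)^0·-1^2·+1^1 = +1.
(a,b)_41: α=1, u≡29; β=2, v≡5 (mod 41); (29|41)=-1, (5|41)=+1; sign (−1)^0·-1^2·+1^1 = +1.
(a,b)_3: α=-4, u≡2; β=-10, v≡2 (mod 3); (2|3)=-1, (2|3)=-1; sign (−1)^0·-1^-10·-1^-4 = +1.
(a,b)_47: α=1, u≡43; β=3, v≡15 (mod 47); (43|47)=-1, (15|47)=-1; sign (−1)^1·-1^3·-1^1 = -1.
(a,b)_2: α=0, β=-4; u≡1, v≡5 (mod 8); ε(u)ε(v)=0·0, αω(v)=0·1, βω(u)=-4·0; sum ≡ 0  ⇒  +1.
(a,b)_17: α=0, u≡14; β=2, v≡13 (mod 17); (14|17)=-1, (13|17)=+1; sign (−1)^0·-1^2·+1^0 = +1.
(a,b)_7: α=2, u≡4; β=10, v≡4 (mod 7); (4|7)=+1, (4|7)=+1; sign (−1)^0·+1^10·+1^2 = +1.
(a,b)_∞: sgn(-24420871)=−, sgn(893)=+, so +1.
(a,b)_5: α=-2, u≡1; β=-8, v≡3 (mod 5); (1|5)=+1, (3|5)=-1; sign (−1)^0·+1^-8·-1^-2 = +1.
(a,b)_13: α=0, u≡6; β=-2, v≡12 (mod 13); (6|13)=-1, (12|13)=+1; sign (−1)^0·-1^-2·+1^0 = +1.
(a,b)_23: α=1, u≡8; β=2, v≡11 (mod 23); (8|23)=+1, (11|23)=-1; sign (−1)^0·+1^2·-1^1 = -1.
Ram(-24420871, 893) = {23, 47}; no ℚ_23-point on the conic.

[23, 47]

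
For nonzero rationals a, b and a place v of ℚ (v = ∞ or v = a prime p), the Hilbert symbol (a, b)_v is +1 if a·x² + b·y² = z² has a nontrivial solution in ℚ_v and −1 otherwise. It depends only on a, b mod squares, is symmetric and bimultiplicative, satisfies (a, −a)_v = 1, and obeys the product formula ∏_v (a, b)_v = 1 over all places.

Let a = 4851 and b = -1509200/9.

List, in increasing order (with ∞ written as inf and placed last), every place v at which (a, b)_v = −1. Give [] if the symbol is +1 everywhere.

[2, 11]

(a, b) ≡ (11, -77) mod (ℚ^×)²; places V = {2, 3, 5, 7, 11, ∞}.
(a,b)_5: α=0, u≡1; β=2, v≡3 (mod 5); (1|5)=+1, (3|5)=-1; sign (−1)^0·+1^2·-1^0 = +1.
(a,b)_∞: sgn(11)=+, sgn(-77)=−, so +1.
(a,b)_7: α=2, u≡1; β=3, v≡5 (mod 7); (1|7)=+1, (5|7)=-1; sign (−1)^0·+1^3·-1^2 = +1.
(a,b)_3: α=2, u≡2; β=-2, v≡1 (mod 3); (2|3)=-1, (1|3)=+1; sign (−1)^0·-1^-2·+1^2 = +1.
(a,b)_2: α=0, β=4; u≡3, v≡3 (mod 8); ε(u)ε(v)=1·1, αω(v)=0·1, βω(u)=4·1; sum ≡ 1  ⇒  -1.
(a,b)_11: α=1, u≡1; β=1, v≡4 (mod 11); (1|11)=+1, (4|11)=+1; sign (−1)^1·+1^1·+1^1 = -1.
|Ram(11, -77)| = 2, even; anisotropic at {2, 11}.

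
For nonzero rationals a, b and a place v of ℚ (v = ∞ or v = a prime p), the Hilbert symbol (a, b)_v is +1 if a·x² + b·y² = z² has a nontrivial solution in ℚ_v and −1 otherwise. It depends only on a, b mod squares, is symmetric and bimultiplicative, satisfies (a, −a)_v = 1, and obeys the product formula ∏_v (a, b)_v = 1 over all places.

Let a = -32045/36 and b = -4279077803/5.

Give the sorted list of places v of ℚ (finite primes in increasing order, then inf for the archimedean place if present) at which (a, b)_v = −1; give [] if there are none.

[5, 13, 23, inf]

Mod squares: a ≡ -32045, b ≡ -150535. Check v ∈ {∞, 2, 3, 5, 7, 11, 13, 17, 23, 29}.
v=∞: -32045 < 0 and -150535 < 0  ⇒  (a,b)_∞ = -1.
v=29: a=29^1·(≡12), b=29^2·(≡5) mod 29; (12|29)=-1, (5|29)=+1; (−1)^{1·2·14}·(-1)^2·(+1)^1 = +1.
v=13: a=13^1·(≡7), b=13^2·(≡7) mod 13; (7|13)=-1, (7|13)=-1; (−1)^{1·2·6}·(-1)^2·(-1)^1 = -1.
v=11: a=11^0·(≡3), b=11^1·(≡8) mod 11; (3|11)=+1, (8|11)=-1; (−1)^{0·1·5}·(+1)^1·(-1)^0 = +1.
v=7: a=7^0·(≡1), b=7^1·(≡5) mod 7; (1|7)=+1, (5|7)=-1; (−1)^{0·1·3}·(+1)^1·(-1)^0 = +1.
v=2: v_2(a)=-2, v_2(b)=0; units ≡ 3, 1 (mod 8); ε·ε+αω+βω = 1·0+-2·0+0·1 ≡ 0  ⇒  (a,b)_2 = +1.
v=3: a=3^-2·(≡1), b=3^0·(≡2) mod 3; (1|3)=+1, (2|3)=-1; (−1)^{-2·0·1}·(+1)^0·(-1)^-2 = +1.
v=5: a=5^1·(≡1), b=5^-1·(≡2) mod 5; (1|5)=+1, (2|5)=-1; (−1)^{1·-1·2}·(+1)^-1·(-1)^1 = -1.
v=23: a=23^0·(≡19), b=23^1·(≡14) mod 23; (19|23)=-1, (14|23)=-1; (−1)^{0·1·11}·(-1)^1·(-1)^0 = -1.
v=17: a=17^1·(≡1), b=17^1·(≡15) mod 17; (1|17)=+1, (15|17)=+1; (−1)^{1·1·8}·(+1)^1·(+1)^1 = +1.
|Ram(-32045, -150535)| = 4, even; anisotropic at {5, 13, 23, ∞}.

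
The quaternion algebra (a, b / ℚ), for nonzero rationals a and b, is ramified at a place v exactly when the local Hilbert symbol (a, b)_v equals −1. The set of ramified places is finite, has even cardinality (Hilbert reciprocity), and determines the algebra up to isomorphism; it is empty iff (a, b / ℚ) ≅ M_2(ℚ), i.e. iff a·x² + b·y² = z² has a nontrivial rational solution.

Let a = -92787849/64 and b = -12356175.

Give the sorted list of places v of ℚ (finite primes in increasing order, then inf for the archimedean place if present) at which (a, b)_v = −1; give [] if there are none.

[3, 13, 29, inf]

Mod squares: a ≡ -127281, b ≡ -494247. Check v ∈ {∞, 2, 3, 5, 7, 11, 13, 19, 23, 29}.
v=19: a=19^1·(≡8), b=19^1·(≡7) mod 19; (8|19)=-1, (7|19)=+1; (−1)^{1·1·9}·(-1)^1·(+1)^1 = +1.
v=3: a=3^7·(≡2), b=3^1·(≡2) mod 3; (2|3)=-1, (2|3)=-1; (−1)^{7·1·1}·(-1)^1·(-1)^7 = -1.
v=5: a=5^0·(≡4), b=5^2·(≡3) mod 5; (4|5)=+1, (3|5)=-1; (−1)^{0·2·2}·(+1)^2·(-1)^0 = +1.
v=2: v_2(a)=-6, v_2(b)=0; units ≡ 7, 1 (mod 8); ε·ε+αω+βω = 1·0+-6·0+0·0 ≡ 0  ⇒  (a,b)_2 = +1.
v=13: a=13^0·(≡11), b=13^1·(≡7) mod 13; (11|13)=-1, (7|13)=-1; (−1)^{0·1·6}·(-1)^1·(-1)^0 = -1.
v=11: a=11^1·(≡4), b=11^0·(≡4) mod 11; (4|11)=+1, (4|11)=+1; (−1)^{1·0·5}·(+1)^0·(+1)^1 = +1.
v=7: a=7^1·(≡3), b=7^0·(≡1) mod 7; (3|7)=-1, (1|7)=+1; (−1)^{1·0·3}·(-1)^0·(+1)^1 = +1.
v=23: a=23^0·(≡6), b=23^1·(≡9) mod 23; (6|23)=+1, (9|23)=+1; (−1)^{0·1·11}·(+1)^1·(+1)^0 = +1.
v=29: a=29^1·(≡3), b=29^1·(≡22) mod 29; (3|29)=-1, (22|29)=+1; (−1)^{1·1·14}·(-1)^1·(+1)^1 = -1.
v=∞: -127281 < 0 and -494247 < 0  ⇒  (a,b)_∞ = -1.
Ram(-127281, -494247) = {3, 13, 29, ∞}; no ℚ_3-point on the conic.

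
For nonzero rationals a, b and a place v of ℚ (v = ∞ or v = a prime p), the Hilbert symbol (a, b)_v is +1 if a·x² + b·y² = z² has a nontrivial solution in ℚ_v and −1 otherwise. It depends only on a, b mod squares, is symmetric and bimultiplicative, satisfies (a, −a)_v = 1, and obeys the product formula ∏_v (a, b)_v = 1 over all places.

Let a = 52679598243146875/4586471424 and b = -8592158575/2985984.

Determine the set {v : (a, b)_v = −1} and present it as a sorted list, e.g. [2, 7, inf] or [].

Mod squares: a ≡ 4290, b ≡ -7. Check v ∈ {∞, 2, 3, 5, 7, 11, 13}.
v=5: a=5^5·(≡3), b=5^2·(≡3) mod 5; (3|5)=-1, (3|5)=-1; (−1)^{5·2·2}·(-1)^2·(-1)^5 = -1.
v=2: v_2(a)=-21, v_2(b)=-12; units ≡ 1, 1 (mod 8); ε·ε+αω+βω = 0·0+-21·0+-12·0 ≡ 0  ⇒  (a,b)_2 = +1.
v=7: a=7^8·(≡6), b=7^5·(≡6) mod 7; (6|7)=-1, (6|7)=-1; (−1)^{8·5·3}·(-1)^5·(-1)^8 = -1.
v=11: a=11^3·(≡4), b=11^2·(≡1) mod 11; (4|11)=+1, (1|11)=+1; (−1)^{3·2·5}·(+1)^2·(+1)^3 = +1.
v=3: a=3^-7·(≡2), b=3^-6·(≡2) mod 3; (2|3)=-1, (2|3)=-1; (−1)^{-7·-6·1}·(-1)^-6·(-1)^-7 = -1.
v=∞: 4290 > 0 and -7 < 0  ⇒  (a,b)_∞ = +1.
v=13: a=13^3·(≡5), b=13^2·(≡5) mod 13; (5|13)=-1, (5|13)=-1; (−1)^{3·2·6}·(-1)^2·(-1)^3 = -1.
Ram(4290, -7) = {3, 5, 7, 13}; no ℚ_3-point on the conic.

[3, 5, 7, 13]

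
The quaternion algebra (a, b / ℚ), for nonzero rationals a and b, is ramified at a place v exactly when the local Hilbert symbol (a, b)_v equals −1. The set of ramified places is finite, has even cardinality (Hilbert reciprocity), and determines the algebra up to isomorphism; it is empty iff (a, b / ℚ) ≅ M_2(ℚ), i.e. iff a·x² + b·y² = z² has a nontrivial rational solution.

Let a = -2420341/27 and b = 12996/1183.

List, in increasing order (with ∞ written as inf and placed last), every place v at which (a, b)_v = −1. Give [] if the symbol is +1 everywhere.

Mod squares: a ≡ -3927, b ≡ 7. Check v ∈ {∞, 2, 3, 7, 11, 13, 17, 19, 43}.
v=3: a=3^-3·(≡2), b=3^2·(≡1) mod 3; (2|3)=-1, (1|3)=+1; (−1)^{-3·2·1}·(-1)^2·(+1)^-3 = +1.
v=11: a=11^1·(≡7), b=11^0·(≡10) mod 11; (7|11)=-1, (10|11)=-1; (−1)^{1·0·5}·(-1)^0·(-1)^1 = -1.
v=7: a=7^1·(≡5), b=7^-1·(≡4) mod 7; (5|7)=-1, (4|7)=+1; (−1)^{1·-1·3}·(-1)^-1·(+1)^1 = +1.
v=17: a=17^1·(≡7), b=17^0·(≡11) mod 17; (7|17)=-1, (11|17)=-1; (−1)^{1·0·8}·(-1)^0·(-1)^1 = -1.
v=43: a=43^2·(≡20), b=43^0·(≡20) mod 43; (20|43)=-1, (20|43)=-1; (−1)^{2·0·21}·(-1)^0·(-1)^2 = +1.
v=13: a=13^0·(≡12), b=13^-2·(≡5) mod 13; (12|13)=+1, (5|13)=-1; (−1)^{0·-2·6}·(+1)^-2·(-1)^0 = +1.
v=2: v_2(a)=0, v_2(b)=2; units ≡ 1, 7 (mod 8); ε·ε+αω+βω = 0·1+0·0+2·0 ≡ 0  ⇒  (a,b)_2 = +1.
v=∞: -3927 < 0 and 7 > 0  ⇒  (a,b)_∞ = +1.
v=19: a=19^0·(≡11), b=19^2·(≡11) mod 19; (11|19)=+1, (11|19)=+1; (−1)^{0·2·9}·(+1)^2·(+1)^0 = +1.
|Ram(-3927, 7)| = 2, even; anisotropic at {11, 17}.

[11, 17]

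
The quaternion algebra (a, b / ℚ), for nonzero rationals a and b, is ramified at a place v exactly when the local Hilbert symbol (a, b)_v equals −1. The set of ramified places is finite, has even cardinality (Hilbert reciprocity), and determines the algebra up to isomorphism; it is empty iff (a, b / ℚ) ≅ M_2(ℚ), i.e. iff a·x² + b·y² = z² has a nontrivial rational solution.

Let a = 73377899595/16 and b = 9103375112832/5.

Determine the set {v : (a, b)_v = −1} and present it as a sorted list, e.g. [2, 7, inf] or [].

Mod squares: a ≡ 12155, b ≡ 13090. Check v ∈ {∞, 2, 3, 5, 7, 11, 13, 17}.
v=17: a=17^1·(≡4), b=17^1·(≡5) mod 17; (4|17)=+1, (5|17)=-1; (−1)^{1·1·8}·(+1)^1·(-1)^1 = -1.
v=3: a=3^6·(≡2), b=3^8·(≡1) mod 3; (2|3)=-1, (1|3)=+1; (−1)^{6·8·1}·(-1)^8·(+1)^6 = +1.
v=5: a=5^1·(≡4), b=5^-1·(≡2) mod 5; (4|5)=+1, (2|5)=-1; (−1)^{1·-1·2}·(+1)^-1·(-1)^1 = -1.
v=7: a=7^2·(≡5), b=7^3·(≡4) mod 7; (5|7)=-1, (4|7)=+1; (−1)^{2·3·3}·(-1)^3·(+1)^2 = -1.
v=∞: 12155 > 0 and 13090 > 0  ⇒  (a,b)_∞ = +1.
v=13: a=13^3·(≡1), b=13^2·(≡1) mod 13; (1|13)=+1, (1|13)=+1; (−1)^{3·2·6}·(+1)^2·(+1)^3 = +1.
v=2: v_2(a)=-4, v_2(b)=7; units ≡ 3, 1 (mod 8); ε·ε+αω+βω = 1·0+-4·0+7·1 ≡ 1  ⇒  (a,b)_2 = -1.
v=11: a=11^1·(≡5), b=11^1·(≡6) mod 11; (5|11)=+1, (6|11)=-1; (−1)^{1·1·5}·(+1)^1·(-1)^1 = +1.
|Ram(12155, 13090)| = 4, even; anisotropic at {2, 5, 7, 17}.

[2, 5, 7, 17]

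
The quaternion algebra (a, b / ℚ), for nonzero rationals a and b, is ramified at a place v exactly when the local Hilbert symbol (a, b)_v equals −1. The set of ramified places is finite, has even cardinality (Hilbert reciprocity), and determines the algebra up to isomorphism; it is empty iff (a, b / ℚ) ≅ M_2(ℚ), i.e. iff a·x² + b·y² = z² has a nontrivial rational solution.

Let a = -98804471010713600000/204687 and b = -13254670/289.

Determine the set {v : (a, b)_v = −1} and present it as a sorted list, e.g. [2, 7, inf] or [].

(a, b) ≡ (-274505, -78430) mod (ℚ^×)²; places V = {2, 3, 5, 7, 11, 13, 17, 19, 23, 31, ∞}.
(a,b)_∞: sgn(-274505)=−, sgn(-78430)=−, so -1.
(a,b)_17: α=0, u≡10; β=-2, v≡9 (mod 17); (10|17)=-1, (9|17)=+1; sign (−1)^0·-1^-2·+1^0 = +1.
(a,b)_3: α=-4, u≡1; β=0, v≡2 (mod 3); (1|3)=+1, (2|3)=-1; sign (−1)^0·+1^0·-1^-4 = +1.
(a,b)_7: α=-1, u≡3; β=0, v≡6 (mod 7); (3|7)=-1, (6|7)=-1; sign (−1)^0·-1^0·-1^-1 = -1.
(a,b)_31: α=3, u≡29; β=1, v≡23 (mod 31); (29|31)=-1, (23|31)=-1; sign (−1)^1·-1^1·-1^3 = -1.
(a,b)_13: α=0, u≡1; β=2, v≡4 (mod 13); (1|13)=+1, (4|13)=+1; sign (−1)^0·+1^2·+1^0 = +1.
(a,b)_23: α=3, u≡2; β=1, v≡14 (mod 23); (2|23)=+1, (14|23)=-1; sign (−1)^1·+1^1·-1^3 = +1.
(a,b)_11: α=3, u≡5; β=1, v≡1 (mod 11); (5|11)=+1, (1|11)=+1; sign (−1)^1·+1^1·+1^3 = -1.
(a,b)_5: α=5, u≡4; β=1, v≡4 (mod 5); (4|5)=+1, (4|5)=+1; sign (−1)^0·+1^1·+1^5 = +1.
(a,b)_2: α=16, β=1; u≡7, v≡1 (mod 8); ε(u)ε(v)=1·0, αω(v)=16·0, βω(u)=1·0; sum ≡ 0  ⇒  +1.
(a,b)_19: α=-2, u≡9; β=0, v≡18 (mod 19); (9|19)=+1, (18|19)=-1; sign (−1)^0·+1^0·-1^-2 = +1.
(-274505, -78430 / ℚ) ramifies at {7, 11, 31, ∞}: a division algebra.

[7, 11, 31, inf]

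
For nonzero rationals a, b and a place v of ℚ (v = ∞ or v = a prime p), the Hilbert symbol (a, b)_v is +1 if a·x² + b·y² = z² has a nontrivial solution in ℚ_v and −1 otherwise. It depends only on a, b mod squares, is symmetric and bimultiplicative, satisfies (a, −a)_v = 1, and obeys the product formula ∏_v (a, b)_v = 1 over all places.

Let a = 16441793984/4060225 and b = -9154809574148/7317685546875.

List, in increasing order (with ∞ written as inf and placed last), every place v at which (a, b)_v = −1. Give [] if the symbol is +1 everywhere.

[]

(a, b) ≡ (9911, -187) mod (ℚ^×)²; places V = {2, 3, 5, 7, 11, 13, 17, 23, 29, 31, 43, 53, ∞}.
(a,b)_23: α=2, u≡14; β=2, v≡22 (mod 23); (14|23)=-1, (22|23)=-1; sign (−1)^0·-1^2·-1^2 = +1.
(a,b)_29: α=0, u≡28; β=-2, v≡13 (mod 29); (28|29)=+1, (13|29)=+1; sign (−1)^0·+1^-2·+1^0 = +1.
(a,b)_31: α=-2, u≡21; β=0, v≡17 (mod 31); (21|31)=-1, (17|31)=-1; sign (−1)^0·-1^0·-1^-2 = +1.
(a,b)_53: α=1, u≡13; β=2, v≡24 (mod 53); (13|53)=+1, (24|53)=+1; sign (−1)^0·+1^2·+1^1 = +1.
(a,b)_2: α=6, β=2; u≡7, v≡5 (mod 8); ε(u)ε(v)=1·0, αω(v)=6·1, βω(u)=2·0; sum ≡ 0  ⇒  +1.
(a,b)_∞: sgn(9911)=+, sgn(-187)=−, so +1.
(a,b)_5: α=-2, u≡1; β=-10, v≡2 (mod 5); (1|5)=+1, (2|5)=-1; sign (−1)^0·+1^-10·-1^-2 = +1.
(a,b)_7: α=2, u≡3; β=2, v≡4 (mod 7); (3|7)=-1, (4|7)=+1; sign (−1)^0·-1^2·+1^2 = +1.
(a,b)_3: α=0, u≡2; β=-4, v≡2 (mod 3); (2|3)=-1, (2|3)=-1; sign (−1)^0·-1^-4·-1^0 = +1.
(a,b)_13: α=-2, u≡5; β=0, v≡11 (mod 13); (5|13)=-1, (11|13)=-1; sign (−1)^0·-1^0·-1^-2 = +1.
(a,b)_17: α=1, u≡14; β=1, v≡3 (mod 17); (14|17)=-1, (3|17)=-1; sign (−1)^0·-1^1·-1^1 = +1.
(a,b)_11: α=1, u≡8; β=-1, v≡9 (mod 11); (8|11)=-1, (9|11)=+1; sign (−1)^1·-1^-1·+1^1 = +1.
(a,b)_43: α=0, u≡31; β=2, v≡20 (mod 43); (31|43)=+1, (20|43)=-1; sign (−1)^0·+1^2·-1^0 = +1.
Ram(a, b) = ∅: the form 9911·x² + -187·y² − z² is isotropic over every ℚ_v, so by Hasse–Minkowski it is isotropic over ℚ.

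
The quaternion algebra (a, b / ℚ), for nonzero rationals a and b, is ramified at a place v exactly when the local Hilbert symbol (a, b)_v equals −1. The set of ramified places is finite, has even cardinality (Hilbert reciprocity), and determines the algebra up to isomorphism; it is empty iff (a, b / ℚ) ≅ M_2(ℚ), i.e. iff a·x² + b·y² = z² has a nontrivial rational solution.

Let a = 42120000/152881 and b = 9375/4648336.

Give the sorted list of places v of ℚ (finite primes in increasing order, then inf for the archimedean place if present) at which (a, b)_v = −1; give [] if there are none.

[5, 13]

Mod squares: a ≡ 13, b ≡ 15. Check v ∈ {∞, 2, 3, 5, 7, 11, 13, 17, 23}.
v=∞: 13 > 0 and 15 > 0  ⇒  (a,b)_∞ = +1.
v=13: a=13^1·(≡10), b=13^0·(≡7) mod 13; (10|13)=+1, (7|13)=-1; (−1)^{1·0·6}·(+1)^0·(-1)^1 = -1.
v=2: v_2(a)=6, v_2(b)=-4; units ≡ 5, 7 (mod 8); ε·ε+αω+βω = 0·1+6·0+-4·1 ≡ 0  ⇒  (a,b)_2 = +1.
v=7: a=7^0·(≡6), b=7^-4·(≡4) mod 7; (6|7)=-1, (4|7)=+1; (−1)^{0·-4·3}·(-1)^-4·(+1)^0 = +1.
v=23: a=23^-2·(≡13), b=23^0·(≡17) mod 23; (13|23)=+1, (17|23)=-1; (−1)^{-2·0·11}·(+1)^0·(-1)^-2 = +1.
v=17: a=17^-2·(≡9), b=17^0·(≡16) mod 17; (9|17)=+1, (16|17)=+1; (−1)^{-2·0·8}·(+1)^0·(+1)^-2 = +1.
v=11: a=11^0·(≡7), b=11^-2·(≡9) mod 11; (7|11)=-1, (9|11)=+1; (−1)^{0·-2·5}·(-1)^-2·(+1)^0 = +1.
v=3: a=3^4·(≡1), b=3^1·(≡2) mod 3; (1|3)=+1, (2|3)=-1; (−1)^{4·1·1}·(+1)^1·(-1)^4 = +1.
v=5: a=5^4·(≡2), b=5^5·(≡3) mod 5; (2|5)=-1, (3|5)=-1; (−1)^{4·5·2}·(-1)^5·(-1)^4 = -1.
(13, 15 / ℚ) ramifies at {5, 13}: a division algebra.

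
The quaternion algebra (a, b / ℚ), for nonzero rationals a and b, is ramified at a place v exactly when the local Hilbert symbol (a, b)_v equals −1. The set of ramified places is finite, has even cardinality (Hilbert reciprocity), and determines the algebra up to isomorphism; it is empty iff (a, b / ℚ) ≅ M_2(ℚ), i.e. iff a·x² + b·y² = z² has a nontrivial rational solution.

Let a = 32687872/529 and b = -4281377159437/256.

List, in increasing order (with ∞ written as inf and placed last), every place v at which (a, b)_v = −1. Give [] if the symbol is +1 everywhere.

[2, 7, 17, 23, 37, 41]

(a, b) ≡ (127687, -3254293) mod (ℚ^×)²; places V = {2, 7, 17, 23, 29, 31, 37, 41, ∞}.
(a,b)_17: α=1, u≡7; β=1, v≡2 (mod 17); (7|17)=-1, (2|17)=+1; sign (−1)^0·-1^1·+1^1 = -1.
(a,b)_29: α=1, u≡16; β=1, v≡13 (mod 29); (16|29)=+1, (13|29)=+1; sign (−1)^0·+1^1·+1^1 = +1.
(a,b)_23: α=-2, u≡19; β=1, v≡15 (mod 23); (19|23)=-1, (15|23)=-1; sign (−1)^0·-1^1·-1^-2 = -1.
(a,b)_∞: sgn(127687)=+, sgn(-3254293)=−, so +1.
(a,b)_31: α=0, u≡23; β=2, v≡4 (mod 31); (23|31)=-1, (4|31)=+1; sign (−1)^0·-1^2·+1^0 = +1.
(a,b)_37: α=1, u≡4; β=2, v≡14 (mod 37); (4|37)=+1, (14|37)=-1; sign (−1)^0·+1^2·-1^1 = -1.
(a,b)_41: α=0, u≡29; β=1, v≡29 (mod 41); (29|41)=-1, (29|41)=-1; sign (−1)^0·-1^1·-1^0 = -1.
(a,b)_7: α=1, u≡6; β=1, v≡5 (mod 7); (6|7)=-1, (5|7)=-1; sign (−1)^1·-1^1·-1^1 = -1.
(a,b)_2: α=8, β=-8; u≡7, v≡3 (mod 8); ε(u)ε(v)=1·1, αω(v)=8·1, βω(u)=-8·0; sum ≡ 1  ⇒  -1.
|Ram(127687, -3254293)| = 6, even; anisotropic at {2, 7, 17, 23, 37, 41}.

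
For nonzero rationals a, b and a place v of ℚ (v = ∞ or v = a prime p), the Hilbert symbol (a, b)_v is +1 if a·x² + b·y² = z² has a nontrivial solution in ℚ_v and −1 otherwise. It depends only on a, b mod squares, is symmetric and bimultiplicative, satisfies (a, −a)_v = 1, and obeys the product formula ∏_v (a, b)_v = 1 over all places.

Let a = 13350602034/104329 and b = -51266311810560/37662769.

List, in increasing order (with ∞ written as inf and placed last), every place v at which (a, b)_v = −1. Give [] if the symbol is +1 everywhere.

[23, 37]

(a, b) ≡ (5106, -8510) mod (ℚ^×)²; places V = {2, 3, 5, 7, 11, 17, 19, 23, 37, ∞}.
(a,b)_∞: sgn(5106)=+, sgn(-8510)=−, so +1.
(a,b)_2: α=1, β=9; u≡1, v≡1 (mod 8); ε(u)ε(v)=0·0, αω(v)=1·0, βω(u)=9·0; sum ≡ 0  ⇒  +1.
(a,b)_23: α=1, u≡22; β=1, v≡10 (mod 23); (22|23)=-1, (10|23)=-1; sign (−1)^1·-1^1·-1^1 = -1.
(a,b)_7: α=4, u≡5; β=4, v≡2 (mod 7); (5|7)=-1, (2|7)=+1; sign (−1)^0·-1^4·+1^4 = +1.
(a,b)_3: α=3, u≡1; β=4, v≡1 (mod 3); (1|3)=+1, (1|3)=+1; sign (−1)^0·+1^4·+1^3 = +1.
(a,b)_37: α=1, u≡36; β=1, v≡5 (mod 37); (36|37)=+1, (5|37)=-1; sign (−1)^0·+1^1·-1^1 = -1.
(a,b)_5: α=0, u≡1; β=1, v≡2 (mod 5); (1|5)=+1, (2|5)=-1; sign (−1)^0·+1^1·-1^0 = +1.
(a,b)_19: α=-2, u≡14; β=-4, v≡10 (mod 19); (14|19)=-1, (10|19)=-1; sign (−1)^0·-1^-4·-1^-2 = +1.
(a,b)_11: α=2, u≡2; β=2, v≡1 (mod 11); (2|11)=-1, (1|11)=+1; sign (−1)^0·-1^2·+1^2 = +1.
(a,b)_17: α=-2, u≡6; β=-2, v≡3 (mod 17); (6|17)=-1, (3|17)=-1; sign (−1)^0·-1^-2·-1^-2 = +1.
|Ram(5106, -8510)| = 2, even; anisotropic at {23, 37}.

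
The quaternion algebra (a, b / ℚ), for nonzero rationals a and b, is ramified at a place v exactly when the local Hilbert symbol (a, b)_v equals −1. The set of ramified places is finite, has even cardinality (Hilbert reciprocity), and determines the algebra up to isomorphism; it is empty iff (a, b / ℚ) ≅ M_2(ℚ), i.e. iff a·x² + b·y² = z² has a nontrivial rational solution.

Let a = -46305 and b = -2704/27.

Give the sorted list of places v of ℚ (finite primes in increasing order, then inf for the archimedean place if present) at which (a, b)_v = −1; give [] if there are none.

(a, b) ≡ (-105, -3) mod (ℚ^×)²; places V = {2, 3, 5, 7, 13, ∞}.
(a,b)_5: α=1, u≡4; β=0, v≡3 (mod 5); (4|5)=+1, (3|5)=-1; sign (−1)^0·+1^0·-1^1 = -1.
(a,b)_∞: sgn(-105)=−, sgn(-3)=−, so -1.
(a,b)_2: α=0, β=4; u≡7, v≡5 (mod 8); ε(u)ε(v)=1·0, αω(v)=0·1, βω(u)=4·0; sum ≡ 0  ⇒  +1.
(a,b)_7: α=3, u≡5; β=0, v≡2 (mod 7); (5|7)=-1, (2|7)=+1; sign (−1)^0·-1^0·+1^3 = +1.
(a,b)_3: α=3, u≡1; β=-3, v≡2 (mod 3); (1|3)=+1, (2|3)=-1; sign (−1)^1·+1^-3·-1^3 = +1.
(a,b)_13: α=0, u≡1; β=2, v≡10 (mod 13); (1|13)=+1, (10|13)=+1; sign (−1)^0·+1^2·+1^0 = +1.
Ram(-105, -3) = {5, ∞}; no ℚ_5-point on the conic.

[5, inf]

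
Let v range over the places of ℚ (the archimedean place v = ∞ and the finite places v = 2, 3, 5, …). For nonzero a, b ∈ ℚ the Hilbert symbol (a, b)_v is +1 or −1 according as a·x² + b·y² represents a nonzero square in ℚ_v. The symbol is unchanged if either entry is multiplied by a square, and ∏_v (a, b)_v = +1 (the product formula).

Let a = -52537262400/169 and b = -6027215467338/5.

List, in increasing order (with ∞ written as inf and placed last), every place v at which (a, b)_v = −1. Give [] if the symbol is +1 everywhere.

[43, inf]

(a, b) ≡ (-3648421, -1287371410) mod (ℚ^×)²; places V = {2, 3, 5, 7, 13, 17, 19, 23, 31, 43, ∞}.
(a,b)_7: α=1, u≡3; β=0, v≡1 (mod 7); (3|7)=-1, (1|7)=+1; sign (−1)^0·-1^0·+1^1 = +1.
(a,b)_23: α=1, u≡1; β=1, v≡20 (mod 23); (1|23)=+1, (20|23)=-1; sign (−1)^1·+1^1·-1^1 = +1.
(a,b)_5: α=2, u≡1; β=-1, v≡2 (mod 5); (1|5)=+1, (2|5)=-1; sign (−1)^0·+1^-1·-1^2 = +1.
(a,b)_19: α=0, u≡16; β=1, v≡7 (mod 19); (16|19)=+1, (7|19)=+1; sign (−1)^0·+1^1·+1^0 = +1.
(a,b)_13: α=-2, u≡1; β=1, v≡10 (mod 13); (1|13)=+1, (10|13)=+1; sign (−1)^0·+1^1·+1^-2 = +1.
(a,b)_43: α=1, u≡1; β=1, v≡13 (mod 43); (1|43)=+1, (13|43)=+1; sign (−1)^1·+1^1·+1^1 = -1.
(a,b)_31: α=1, u≡5; β=1, v≡30 (mod 31); (5|31)=+1, (30|31)=-1; sign (−1)^1·+1^1·-1^1 = +1.
(a,b)_3: α=2, u≡2; β=4, v≡2 (mod 3); (2|3)=-1, (2|3)=-1; sign (−1)^0·-1^4·-1^2 = +1.
(a,b)_2: α=6, β=1; u≡3, v≡7 (mod 8); ε(u)ε(v)=1·1, αω(v)=6·0, βω(u)=1·1; sum ≡ 0  ⇒  +1.
(a,b)_17: α=1, u≡5; β=3, v≡3 (mod 17); (5|17)=-1, (3|17)=-1; sign (−1)^0·-1^3·-1^1 = +1.
(a,b)_∞: sgn(-3648421)=−, sgn(-1287371410)=−, so -1.
(-3648421, -1287371410 / ℚ) ramifies at {43, ∞}: a division algebra.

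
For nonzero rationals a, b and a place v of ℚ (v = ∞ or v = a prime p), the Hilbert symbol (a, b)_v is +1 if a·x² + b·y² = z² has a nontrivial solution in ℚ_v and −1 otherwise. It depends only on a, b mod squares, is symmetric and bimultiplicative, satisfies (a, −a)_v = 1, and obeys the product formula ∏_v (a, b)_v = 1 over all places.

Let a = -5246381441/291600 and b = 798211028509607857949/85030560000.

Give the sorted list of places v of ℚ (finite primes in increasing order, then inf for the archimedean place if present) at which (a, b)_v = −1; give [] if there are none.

[17, 19, 31, 37]

(a, b) ≡ (-370481, 29) mod (ℚ^×)²; places V = {2, 3, 5, 7, 17, 19, 29, 31, 37, ∞}.
(a,b)_∞: sgn(-370481)=−, sgn(29)=+, so +1.
(a,b)_29: α=0, u≡24; β=1, v≡25 (mod 29); (24|29)=+1, (25|29)=+1; sign (−1)^0·+1^1·+1^0 = +1.
(a,b)_2: α=-4, β=-8; u≡7, v≡5 (mod 8); ε(u)ε(v)=1·0, αω(v)=-4·1, βω(u)=-8·0; sum ≡ 0  ⇒  +1.
(a,b)_5: α=-2, u≡1; β=-4, v≡4 (mod 5); (1|5)=+1, (4|5)=+1; sign (−1)^0·+1^-4·+1^-2 = +1.
(a,b)_19: α=1, u≡12; β=2, v≡15 (mod 19); (12|19)=-1, (15|19)=-1; sign (−1)^0·-1^2·-1^1 = -1.
(a,b)_17: α=3, u≡2; β=6, v≡14 (mod 17); (2|17)=+1, (14|17)=-1; sign (−1)^0·+1^6·-1^3 = -1.
(a,b)_37: α=1, u≡15; β=2, v≡13 (mod 37); (15|37)=-1, (13|37)=-1; sign (−1)^0·-1^2·-1^1 = -1.
(a,b)_3: α=-6, u≡1; β=-12, v≡2 (mod 3); (1|3)=+1, (2|3)=-1; sign (−1)^0·+1^-12·-1^-6 = +1.
(a,b)_31: α=1, u≡29; β=2, v≡23 (mod 31); (29|31)=-1, (23|31)=-1; sign (−1)^0·-1^2·-1^1 = -1.
(a,b)_7: α=2, u≡2; β=4, v≡4 (mod 7); (2|7)=+1, (4|7)=+1; sign (−1)^0·+1^4·+1^2 = +1.
Ram(-370481, 29) = {17, 19, 31, 37}; no ℚ_17-point on the conic.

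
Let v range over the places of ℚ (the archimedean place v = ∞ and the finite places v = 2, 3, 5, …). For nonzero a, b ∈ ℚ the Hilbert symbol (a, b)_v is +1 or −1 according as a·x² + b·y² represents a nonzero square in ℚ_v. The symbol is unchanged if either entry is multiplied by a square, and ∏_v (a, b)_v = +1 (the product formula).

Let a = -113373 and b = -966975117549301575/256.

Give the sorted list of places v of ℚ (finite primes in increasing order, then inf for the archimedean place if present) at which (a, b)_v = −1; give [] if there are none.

[13, 17, 19, inf]

Mod squares: a ≡ -12597, b ≡ -138567. Check v ∈ {∞, 2, 3, 5, 11, 13, 17, 19, 23, 31}.
v=3: a=3^3·(≡1), b=3^3·(≡2) mod 3; (1|3)=+1, (2|3)=-1; (−1)^{3·3·1}·(+1)^3·(-1)^3 = +1.
v=19: a=19^1·(≡18), b=19^3·(≡10) mod 19; (18|19)=-1, (10|19)=-1; (−1)^{1·3·9}·(-1)^3·(-1)^1 = -1.
v=2: v_2(a)=0, v_2(b)=-8; units ≡ 3, 1 (mod 8); ε·ε+αω+βω = 1·0+0·0+-8·1 ≡ 0  ⇒  (a,b)_2 = +1.
v=31: a=31^0·(≡25), b=31^2·(≡6) mod 31; (25|31)=+1, (6|31)=-1; (−1)^{0·2·15}·(+1)^2·(-1)^0 = +1.
v=5: a=5^0·(≡2), b=5^2·(≡2) mod 5; (2|5)=-1, (2|5)=-1; (−1)^{0·2·2}·(-1)^2·(-1)^0 = +1.
v=23: a=23^0·(≡17), b=23^2·(≡8) mod 23; (17|23)=-1, (8|23)=+1; (−1)^{0·2·11}·(-1)^2·(+1)^0 = +1.
v=∞: -12597 < 0 and -138567 < 0  ⇒  (a,b)_∞ = -1.
v=11: a=11^0·(≡4), b=11^1·(≡4) mod 11; (4|11)=+1, (4|11)=+1; (−1)^{0·1·5}·(+1)^1·(+1)^0 = +1.
v=13: a=13^1·(≡2), b=13^3·(≡12) mod 13; (2|13)=-1, (12|13)=+1; (−1)^{1·3·6}·(-1)^3·(+1)^1 = -1.
v=17: a=17^1·(≡12), b=17^1·(≡9) mod 17; (12|17)=-1, (9|17)=+1; (−1)^{1·1·8}·(-1)^1·(+1)^1 = -1.
Ram(-12597, -138567) = {13, 17, 19, ∞}; no ℚ_13-point on the conic.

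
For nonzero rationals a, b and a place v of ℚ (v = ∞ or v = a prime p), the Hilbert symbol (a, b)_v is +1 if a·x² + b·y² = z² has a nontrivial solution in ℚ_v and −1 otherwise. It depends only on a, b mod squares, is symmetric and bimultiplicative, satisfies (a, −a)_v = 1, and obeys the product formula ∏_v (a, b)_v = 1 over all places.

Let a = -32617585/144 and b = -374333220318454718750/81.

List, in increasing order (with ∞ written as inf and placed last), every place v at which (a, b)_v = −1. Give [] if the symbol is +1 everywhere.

[5, 13, 19, inf]

(a, b) ≡ (-13585, -4862) mod (ℚ^×)²; places V = {2, 3, 5, 7, 11, 13, 17, 19, 43, ∞}.
(a,b)_13: α=1, u≡7; β=3, v≡9 (mod 13); (7|13)=-1, (9|13)=+1; sign (−1)^0·-1^3·+1^1 = -1.
(a,b)_17: α=0, u≡16; β=1, v≡12 (mod 17); (16|17)=+1, (12|17)=-1; sign (−1)^0·+1^1·-1^0 = +1.
(a,b)_7: α=4, u≡4; β=0, v≡3 (mod 7); (4|7)=+1, (3|7)=-1; sign (−1)^0·+1^0·-1^4 = +1.
(a,b)_3: α=-2, u≡2; β=-4, v≡1 (mod 3); (2|3)=-1, (1|3)=+1; sign (−1)^0·-1^-4·+1^-2 = +1.
(a,b)_43: α=0, u≡33; β=2, v≡13 (mod 43); (33|43)=-1, (13|43)=+1; sign (−1)^0·-1^2·+1^0 = +1.
(a,b)_2: α=-4, β=1; u≡7, v≡1 (mod 8); ε(u)ε(v)=1·0, αω(v)=-4·0, βω(u)=1·0; sum ≡ 0  ⇒  +1.
(a,b)_∞: sgn(-13585)=−, sgn(-4862)=−, so -1.
(a,b)_5: α=1, u≡2; β=6, v≡3 (mod 5); (2|5)=-1, (3|5)=-1; sign (−1)^0·-1^6·-1^1 = -1.
(a,b)_19: α=1, u≡1; β=4, v≡8 (mod 19); (1|19)=+1, (8|19)=-1; sign (−1)^0·+1^4·-1^1 = -1.
(a,b)_11: α=1, u≡2; β=3, v≡4 (mod 11); (2|11)=-1, (4|11)=+1; sign (−1)^1·-1^3·+1^1 = +1.
(-13585, -4862 / ℚ) ramifies at {5, 13, 19, ∞}: a division algebra.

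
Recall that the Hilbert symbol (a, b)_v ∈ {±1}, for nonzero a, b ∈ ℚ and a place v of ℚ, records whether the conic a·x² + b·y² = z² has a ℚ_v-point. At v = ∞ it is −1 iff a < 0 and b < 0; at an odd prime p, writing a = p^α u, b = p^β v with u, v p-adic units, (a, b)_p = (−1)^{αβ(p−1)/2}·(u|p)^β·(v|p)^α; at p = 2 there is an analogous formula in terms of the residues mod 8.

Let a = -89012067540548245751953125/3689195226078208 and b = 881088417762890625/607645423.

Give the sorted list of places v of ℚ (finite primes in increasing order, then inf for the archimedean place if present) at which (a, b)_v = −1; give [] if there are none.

[7, 37]

Mod squares: a ≡ -37555, b ≡ 7511. Check v ∈ {∞, 2, 3, 5, 7, 11, 17, 29, 31, 37}.
v=∞: -37555 < 0 and 7511 > 0  ⇒  (a,b)_∞ = +1.
v=11: a=11^-8·(≡6), b=11^-6·(≡1) mod 11; (6|11)=-1, (1|11)=+1; (−1)^{-8·-6·5}·(-1)^-6·(+1)^-8 = +1.
v=31: a=31^4·(≡23), b=31^2·(≡16) mod 31; (23|31)=-1, (16|31)=+1; (−1)^{4·2·15}·(-1)^2·(+1)^4 = +1.
v=17: a=17^2·(≡4), b=17^2·(≡14) mod 17; (4|17)=+1, (14|17)=-1; (−1)^{2·2·8}·(+1)^2·(-1)^2 = +1.
v=37: a=37^1·(≡7), b=37^1·(≡35) mod 37; (7|37)=+1, (35|37)=-1; (−1)^{1·1·18}·(+1)^1·(-1)^1 = -1.
v=7: a=7^-5·(≡4), b=7^-3·(≡1) mod 7; (4|7)=+1, (1|7)=+1; (−1)^{-5·-3·3}·(+1)^-3·(+1)^-5 = -1.
v=29: a=29^5·(≡21), b=29^3·(≡26) mod 29; (21|29)=-1, (26|29)=-1; (−1)^{5·3·14}·(-1)^3·(-1)^5 = +1.
v=3: a=3^2·(≡2), b=3^2·(≡2) mod 3; (2|3)=-1, (2|3)=-1; (−1)^{2·2·1}·(-1)^2·(-1)^2 = +1.
v=5: a=5^11·(≡4), b=5^8·(≡1) mod 5; (4|5)=+1, (1|5)=+1; (−1)^{11·8·2}·(+1)^8·(+1)^11 = +1.
v=2: v_2(a)=-10, v_2(b)=0; units ≡ 5, 7 (mod 8); ε·ε+αω+βω = 0·1+-10·0+0·1 ≡ 0  ⇒  (a,b)_2 = +1.
Ram(-37555, 7511) = {7, 37}; no ℚ_7-point on the conic.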